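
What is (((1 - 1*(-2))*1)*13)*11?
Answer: 429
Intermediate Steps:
(((1 - 1*(-2))*1)*13)*11 = (((1 + 2)*1)*13)*11 = ((3*1)*13)*11 = (3*13)*11 = 39*11 = 429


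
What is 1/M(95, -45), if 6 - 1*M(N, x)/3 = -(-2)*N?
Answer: -1/552 ≈ -0.0018116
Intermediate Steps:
M(N, x) = 18 - 6*N (M(N, x) = 18 - (-3)*(-2*N) = 18 - 6*N)
1/M(95, -45) = 1/(18 - 6*95) = 1/(18 - 570) = 1/(-552) = -1/552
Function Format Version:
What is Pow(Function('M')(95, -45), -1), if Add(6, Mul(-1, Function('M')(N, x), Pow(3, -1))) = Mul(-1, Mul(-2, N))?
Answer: Rational(-1, 552) ≈ -0.0018116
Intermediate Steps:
Function('M')(N, x) = Add(18, Mul(-6, N)) (Function('M')(N, x) = Add(18, Mul(-3, Mul(-1, Mul(-2, N)))) = Add(18, Mul(-3, Mul(2, N))) = Add(18, Mul(-6, N)))
Pow(Function('M')(95, -45), -1) = Pow(Add(18, Mul(-6, 95)), -1) = Pow(Add(18, -570), -1) = Pow(-552, -1) = Rational(-1, 552)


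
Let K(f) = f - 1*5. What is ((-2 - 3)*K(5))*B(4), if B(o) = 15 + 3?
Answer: 0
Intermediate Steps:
K(f) = -5 + f (K(f) = f - 5 = -5 + f)
B(o) = 18
((-2 - 3)*K(5))*B(4) = ((-2 - 3)*(-5 + 5))*18 = -5*0*18 = 0*18 = 0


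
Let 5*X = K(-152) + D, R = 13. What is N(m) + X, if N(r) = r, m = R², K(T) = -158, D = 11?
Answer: 698/5 ≈ 139.60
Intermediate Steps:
m = 169 (m = 13² = 169)
X = -147/5 (X = (-158 + 11)/5 = (⅕)*(-147) = -147/5 ≈ -29.400)
N(m) + X = 169 - 147/5 = 698/5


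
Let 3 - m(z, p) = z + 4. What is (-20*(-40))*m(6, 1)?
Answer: -5600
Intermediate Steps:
m(z, p) = -1 - z (m(z, p) = 3 - (z + 4) = 3 - (4 + z) = 3 + (-4 - z) = -1 - z)
(-20*(-40))*m(6, 1) = (-20*(-40))*(-1 - 1*6) = 800*(-1 - 6) = 800*(-7) = -5600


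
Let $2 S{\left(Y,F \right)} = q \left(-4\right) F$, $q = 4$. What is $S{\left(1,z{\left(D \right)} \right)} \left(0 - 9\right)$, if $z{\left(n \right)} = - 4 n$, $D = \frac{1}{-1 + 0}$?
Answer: $288$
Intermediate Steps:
$D = -1$ ($D = \frac{1}{-1} = -1$)
$S{\left(Y,F \right)} = - 8 F$ ($S{\left(Y,F \right)} = \frac{4 \left(-4\right) F}{2} = \frac{\left(-16\right) F}{2} = - 8 F$)
$S{\left(1,z{\left(D \right)} \right)} \left(0 - 9\right) = - 8 \left(\left(-4\right) \left(-1\right)\right) \left(0 - 9\right) = \left(-8\right) 4 \left(-9\right) = \left(-32\right) \left(-9\right) = 288$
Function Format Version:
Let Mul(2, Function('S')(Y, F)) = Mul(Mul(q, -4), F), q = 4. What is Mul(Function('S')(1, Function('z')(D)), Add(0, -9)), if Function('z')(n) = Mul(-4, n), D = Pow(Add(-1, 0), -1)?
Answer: 288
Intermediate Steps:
D = -1 (D = Pow(-1, -1) = -1)
Function('S')(Y, F) = Mul(-8, F) (Function('S')(Y, F) = Mul(Rational(1, 2), Mul(Mul(4, -4), F)) = Mul(Rational(1, 2), Mul(-16, F)) = Mul(-8, F))
Mul(Function('S')(1, Function('z')(D)), Add(0, -9)) = Mul(Mul(-8, Mul(-4, -1)), Add(0, -9)) = Mul(Mul(-8, 4), -9) = Mul(-32, -9) = 288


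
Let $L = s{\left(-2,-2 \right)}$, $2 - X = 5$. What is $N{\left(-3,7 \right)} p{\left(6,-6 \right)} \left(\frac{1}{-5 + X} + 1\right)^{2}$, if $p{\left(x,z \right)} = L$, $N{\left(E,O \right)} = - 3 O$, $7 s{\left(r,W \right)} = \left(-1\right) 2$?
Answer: $\frac{147}{32} \approx 4.5938$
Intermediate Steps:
$X = -3$ ($X = 2 - 5 = -3$)
$s{\left(r,W \right)} = - \frac{2}{7}$ ($s{\left(r,W \right)} = \frac{\left(-1\right) 2}{7} = \frac{1}{7} \left(-2\right) = - \frac{2}{7}$)
$L = - \frac{2}{7} \approx -0.28571$
$p{\left(x,z \right)} = - \frac{2}{7}$
$N{\left(-3,7 \right)} p{\left(6,-6 \right)} \left(\frac{1}{-5 + X} + 1\right)^{2} = \left(-3\right) 7 \left(- \frac{2}{7}\right) \left(\frac{1}{-5 - 3} + 1\right)^{2} = \left(-21\right) \left(- \frac{2}{7}\right) \left(\frac{1}{-8} + 1\right)^{2} = 6 \left(- \frac{1}{8} + 1\right)^{2} = 6 \left(\frac{7}{8}\right)^{2} = 6 \cdot \frac{49}{64} = \frac{147}{32}$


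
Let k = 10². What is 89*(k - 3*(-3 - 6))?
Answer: 11303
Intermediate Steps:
k = 100
89*(k - 3*(-3 - 6)) = 89*(100 - 3*(-3 - 6)) = 89*(100 - 3*(-9)) = 89*(100 + 27) = 89*127 = 11303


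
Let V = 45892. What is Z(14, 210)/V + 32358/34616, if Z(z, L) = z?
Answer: 26526035/28367812 ≈ 0.93507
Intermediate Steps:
Z(14, 210)/V + 32358/34616 = 14/45892 + 32358/34616 = 14*(1/45892) + 32358*(1/34616) = 1/3278 + 16179/17308 = 26526035/28367812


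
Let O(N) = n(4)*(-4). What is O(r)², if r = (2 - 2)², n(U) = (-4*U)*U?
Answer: 65536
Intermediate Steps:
n(U) = -4*U²
r = 0 (r = 0² = 0)
O(N) = 256 (O(N) = -4*4²*(-4) = -4*16*(-4) = -64*(-4) = 256)
O(r)² = 256² = 65536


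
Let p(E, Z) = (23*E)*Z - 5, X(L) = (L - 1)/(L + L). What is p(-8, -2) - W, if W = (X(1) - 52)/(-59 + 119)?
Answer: 5458/15 ≈ 363.87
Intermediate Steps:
X(L) = (-1 + L)/(2*L) (X(L) = (-1 + L)/((2*L)) = (-1 + L)*(1/(2*L)) = (-1 + L)/(2*L))
p(E, Z) = -5 + 23*E*Z (p(E, Z) = 23*E*Z - 5 = -5 + 23*E*Z)
W = -13/15 (W = ((½)*(-1 + 1)/1 - 52)/(-59 + 119) = ((½)*1*0 - 52)/60 = (0 - 52)*(1/60) = -52*1/60 = -13/15 ≈ -0.86667)
p(-8, -2) - W = (-5 + 23*(-8)*(-2)) - 1*(-13/15) = (-5 + 368) + 13/15 = 363 + 13/15 = 5458/15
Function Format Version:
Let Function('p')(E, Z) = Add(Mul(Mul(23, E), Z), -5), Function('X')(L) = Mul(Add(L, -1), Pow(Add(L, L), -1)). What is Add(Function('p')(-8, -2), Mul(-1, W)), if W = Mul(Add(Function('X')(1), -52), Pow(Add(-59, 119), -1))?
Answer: Rational(5458, 15) ≈ 363.87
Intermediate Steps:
Function('X')(L) = Mul(Rational(1, 2), Pow(L, -1), Add(-1, L)) (Function('X')(L) = Mul(Add(-1, L), Pow(Mul(2, L), -1)) = Mul(Add(-1, L), Mul(Rational(1, 2), Pow(L, -1))) = Mul(Rational(1, 2), Pow(L, -1), Add(-1, L)))
Function('p')(E, Z) = Add(-5, Mul(23, E, Z)) (Function('p')(E, Z) = Add(Mul(23, E, Z), -5) = Add(-5, Mul(23, E, Z)))
W = Rational(-13, 15) (W = Mul(Add(Mul(Rational(1, 2), Pow(1, -1), Add(-1, 1)), -52), Pow(Add(-59, 119), -1)) = Mul(Add(Mul(Rational(1, 2), 1, 0), -52), Pow(60, -1)) = Mul(Add(0, -52), Rational(1, 60)) = Mul(-52, Rational(1, 60)) = Rational(-13, 15) ≈ -0.86667)
Add(Function('p')(-8, -2), Mul(-1, W)) = Add(Add(-5, Mul(23, -8, -2)), Mul(-1, Rational(-13, 15))) = Add(Add(-5, 368), Rational(13, 15)) = Add(363, Rational(13, 15)) = Rational(5458, 15)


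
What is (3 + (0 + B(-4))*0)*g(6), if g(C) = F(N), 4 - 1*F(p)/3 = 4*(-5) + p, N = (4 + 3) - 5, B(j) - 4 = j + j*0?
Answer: 198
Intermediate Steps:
B(j) = 4 + j (B(j) = 4 + (j + j*0) = 4 + (j + 0) = 4 + j)
N = 2 (N = 7 - 5 = 2)
F(p) = 72 - 3*p (F(p) = 12 - 3*(4*(-5) + p) = 12 - 3*(-20 + p) = 12 + (60 - 3*p) = 72 - 3*p)
g(C) = 66 (g(C) = 72 - 3*2 = 72 - 6 = 66)
(3 + (0 + B(-4))*0)*g(6) = (3 + (0 + (4 - 4))*0)*66 = (3 + (0 + 0)*0)*66 = (3 + 0*0)*66 = (3 + 0)*66 = 3*66 = 198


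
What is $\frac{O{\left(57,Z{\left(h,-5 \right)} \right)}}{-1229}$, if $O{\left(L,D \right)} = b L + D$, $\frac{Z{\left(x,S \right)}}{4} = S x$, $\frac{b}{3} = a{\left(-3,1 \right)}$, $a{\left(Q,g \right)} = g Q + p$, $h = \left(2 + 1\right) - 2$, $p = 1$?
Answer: $\frac{362}{1229} \approx 0.29455$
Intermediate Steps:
$h = 1$ ($h = 3 - 2 = 1$)
$a{\left(Q,g \right)} = 1 + Q g$ ($a{\left(Q,g \right)} = g Q + 1 = Q g + 1 = 1 + Q g$)
$b = -6$ ($b = 3 \left(1 - 3\right) = 3 \left(-2\right) = -6$)
$Z{\left(x,S \right)} = 4 S x$
$O{\left(L,D \right)} = D - 6 L$ ($O{\left(L,D \right)} = - 6 L + D = D - 6 L$)
$\frac{O{\left(57,Z{\left(h,-5 \right)} \right)}}{-1229} = \frac{4 \left(-5\right) 1 - 342}{-1229} = \left(-20 - 342\right) \left(- \frac{1}{1229}\right) = \left(-362\right) \left(- \frac{1}{1229}\right) = \frac{362}{1229}$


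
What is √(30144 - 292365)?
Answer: I*√262221 ≈ 512.08*I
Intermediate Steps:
√(30144 - 292365) = √(-262221) = I*√262221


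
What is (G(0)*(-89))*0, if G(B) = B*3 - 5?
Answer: 0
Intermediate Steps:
G(B) = -5 + 3*B (G(B) = 3*B - 5 = -5 + 3*B)
(G(0)*(-89))*0 = ((-5 + 3*0)*(-89))*0 = ((-5 + 0)*(-89))*0 = -5*(-89)*0 = 445*0 = 0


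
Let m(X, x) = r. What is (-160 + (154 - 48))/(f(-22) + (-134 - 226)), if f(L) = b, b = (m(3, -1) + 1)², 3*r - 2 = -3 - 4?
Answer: 243/1618 ≈ 0.15019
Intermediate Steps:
r = -5/3 (r = ⅔ + (-3 - 4)/3 = ⅔ + (⅓)*(-7) = ⅔ - 7/3 = -5/3 ≈ -1.6667)
m(X, x) = -5/3
b = 4/9 (b = (-5/3 + 1)² = (-⅔)² = 4/9 ≈ 0.44444)
f(L) = 4/9
(-160 + (154 - 48))/(f(-22) + (-134 - 226)) = (-160 + (154 - 48))/(4/9 + (-134 - 226)) = (-160 + 106)/(4/9 - 360) = -54/(-3236/9) = -54*(-9/3236) = 243/1618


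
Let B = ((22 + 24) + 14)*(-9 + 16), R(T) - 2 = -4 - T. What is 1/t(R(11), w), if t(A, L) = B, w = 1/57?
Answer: 1/420 ≈ 0.0023810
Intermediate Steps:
R(T) = -2 - T (R(T) = 2 + (-4 - T) = -2 - T)
w = 1/57 ≈ 0.017544
B = 420 (B = (46 + 14)*7 = 60*7 = 420)
t(A, L) = 420
1/t(R(11), w) = 1/420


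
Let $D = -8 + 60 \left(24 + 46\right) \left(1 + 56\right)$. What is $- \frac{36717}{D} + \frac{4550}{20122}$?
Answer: $\frac{175207063}{2408522912} \approx 0.072745$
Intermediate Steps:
$D = 239392$ ($D = -8 + 60 \cdot 70 \cdot 57 = -8 + 60 \cdot 3990 = -8 + 239400 = 239392$)
$- \frac{36717}{D} + \frac{4550}{20122} = - \frac{36717}{239392} + \frac{4550}{20122} = \left(-36717\right) \frac{1}{239392} + 4550 \cdot \frac{1}{20122} = - \frac{36717}{239392} + \frac{2275}{10061} = \frac{175207063}{2408522912}$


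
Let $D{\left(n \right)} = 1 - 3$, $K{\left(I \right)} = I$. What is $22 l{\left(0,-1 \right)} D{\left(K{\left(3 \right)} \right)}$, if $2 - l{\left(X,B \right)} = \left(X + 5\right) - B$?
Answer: $176$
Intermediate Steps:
$l{\left(X,B \right)} = -3 + B - X$ ($l{\left(X,B \right)} = 2 - \left(\left(X + 5\right) - B\right) = 2 - \left(\left(5 + X\right) - B\right) = 2 - \left(5 + X - B\right) = -3 + B - X$)
$D{\left(n \right)} = -2$
$22 l{\left(0,-1 \right)} D{\left(K{\left(3 \right)} \right)} = 22 \left(-3 - 1 - 0\right) \left(-2\right) = 22 \left(-3 - 1 + 0\right) \left(-2\right) = 22 \left(-4\right) \left(-2\right) = \left(-88\right) \left(-2\right) = 176$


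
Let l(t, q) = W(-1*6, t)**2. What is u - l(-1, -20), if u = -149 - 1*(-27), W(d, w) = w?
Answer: -123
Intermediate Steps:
u = -122 (u = -149 + 27 = -122)
l(t, q) = t**2
u - l(-1, -20) = -122 - 1*(-1)**2 = -122 - 1*1 = -122 - 1 = -123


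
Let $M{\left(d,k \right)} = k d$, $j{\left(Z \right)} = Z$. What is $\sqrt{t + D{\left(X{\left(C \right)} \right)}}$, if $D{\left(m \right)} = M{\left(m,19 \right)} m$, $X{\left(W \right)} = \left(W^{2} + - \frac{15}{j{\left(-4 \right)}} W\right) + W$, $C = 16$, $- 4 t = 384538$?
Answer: $\frac{3 \sqrt{888054}}{2} \approx 1413.5$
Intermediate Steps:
$t = - \frac{192269}{2}$ ($t = \left(- \frac{1}{4}\right) 384538 = - \frac{192269}{2} \approx -96135.0$)
$M{\left(d,k \right)} = d k$
$X{\left(W \right)} = W^{2} + \frac{19 W}{4}$ ($X{\left(W \right)} = \left(W^{2} + - \frac{15}{-4} W\right) + W = \left(W^{2} + \left(-15\right) \left(- \frac{1}{4}\right) W\right) + W = \left(W^{2} + \frac{15 W}{4}\right) + W = W^{2} + \frac{19 W}{4}$)
$D{\left(m \right)} = 19 m^{2}$ ($D{\left(m \right)} = m 19 m = 19 m m = 19 m^{2}$)
$\sqrt{t + D{\left(X{\left(C \right)} \right)}} = \sqrt{- \frac{192269}{2} + 19 \left(\frac{1}{4} \cdot 16 \left(19 + 4 \cdot 16\right)\right)^{2}} = \sqrt{- \frac{192269}{2} + 19 \left(\frac{1}{4} \cdot 16 \left(19 + 64\right)\right)^{2}} = \sqrt{- \frac{192269}{2} + 19 \left(\frac{1}{4} \cdot 16 \cdot 83\right)^{2}} = \sqrt{- \frac{192269}{2} + 19 \cdot 332^{2}} = \sqrt{- \frac{192269}{2} + 19 \cdot 110224} = \sqrt{- \frac{192269}{2} + 2094256} = \sqrt{\frac{3996243}{2}} = \frac{3 \sqrt{888054}}{2}$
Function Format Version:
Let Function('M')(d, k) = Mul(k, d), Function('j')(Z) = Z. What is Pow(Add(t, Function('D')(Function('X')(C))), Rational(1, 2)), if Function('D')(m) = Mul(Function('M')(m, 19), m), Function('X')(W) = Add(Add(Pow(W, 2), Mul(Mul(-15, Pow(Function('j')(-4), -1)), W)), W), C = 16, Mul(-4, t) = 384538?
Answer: Mul(Rational(3, 2), Pow(888054, Rational(1, 2))) ≈ 1413.5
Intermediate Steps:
t = Rational(-192269, 2) (t = Mul(Rational(-1, 4), 384538) = Rational(-192269, 2) ≈ -96135.)
Function('M')(d, k) = Mul(d, k)
Function('X')(W) = Add(Pow(W, 2), Mul(Rational(19, 4), W)) (Function('X')(W) = Add(Add(Pow(W, 2), Mul(Mul(-15, Pow(-4, -1)), W)), W) = Add(Add(Pow(W, 2), Mul(Mul(-15, Rational(-1, 4)), W)), W) = Add(Add(Pow(W, 2), Mul(Rational(15, 4), W)), W) = Add(Pow(W, 2), Mul(Rational(19, 4), W)))
Function('D')(m) = Mul(19, Pow(m, 2)) (Function('D')(m) = Mul(Mul(m, 19), m) = Mul(Mul(19, m), m) = Mul(19, Pow(m, 2)))
Pow(Add(t, Function('D')(Function('X')(C))), Rational(1, 2)) = Pow(Add(Rational(-192269, 2), Mul(19, Pow(Mul(Rational(1, 4), 16, Add(19, Mul(4, 16))), 2))), Rational(1, 2)) = Pow(Add(Rational(-192269, 2), Mul(19, Pow(Mul(Rational(1, 4), 16, Add(19, 64)), 2))), Rational(1, 2)) = Pow(Add(Rational(-192269, 2), Mul(19, Pow(Mul(Rational(1, 4), 16, 83), 2))), Rational(1, 2)) = Pow(Add(Rational(-192269, 2), Mul(19, Pow(332, 2))), Rational(1, 2)) = Pow(Add(Rational(-192269, 2), Mul(19, 110224)), Rational(1, 2)) = Pow(Add(Rational(-192269, 2), 2094256), Rational(1, 2)) = Pow(Rational(3996243, 2), Rational(1, 2)) = Mul(Rational(3, 2), Pow(888054, Rational(1, 2)))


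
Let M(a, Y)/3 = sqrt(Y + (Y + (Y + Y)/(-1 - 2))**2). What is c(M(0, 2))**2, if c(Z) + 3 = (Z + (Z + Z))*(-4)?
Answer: 3177 + 72*sqrt(22) ≈ 3514.7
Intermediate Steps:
M(a, Y) = 3*sqrt(Y + Y**2/9) (M(a, Y) = 3*sqrt(Y + (Y + (Y + Y)/(-1 - 2))**2) = 3*sqrt(Y + (Y + (2*Y)/(-3))**2) = 3*sqrt(Y + (Y + (2*Y)*(-1/3))**2) = 3*sqrt(Y + (Y - 2*Y/3)**2) = 3*sqrt(Y + (Y/3)**2) = 3*sqrt(Y + Y**2/9))
c(Z) = -3 - 12*Z (c(Z) = -3 + (Z + (Z + Z))*(-4) = -3 + (Z + 2*Z)*(-4) = -3 + (3*Z)*(-4) = -3 - 12*Z)
c(M(0, 2))**2 = (-3 - 12*sqrt(2)*sqrt(9 + 2))**2 = (-3 - 12*sqrt(22))**2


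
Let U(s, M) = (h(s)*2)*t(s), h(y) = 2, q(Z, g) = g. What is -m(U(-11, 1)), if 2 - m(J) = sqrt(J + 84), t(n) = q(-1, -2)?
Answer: -2 + 2*sqrt(19) ≈ 6.7178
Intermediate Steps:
t(n) = -2
U(s, M) = -8 (U(s, M) = (2*2)*(-2) = 4*(-2) = -8)
m(J) = 2 - sqrt(84 + J) (m(J) = 2 - sqrt(J + 84) = 2 - sqrt(84 + J))
-m(U(-11, 1)) = -(2 - sqrt(84 - 8)) = -(2 - sqrt(76)) = -(2 - 2*sqrt(19)) = -2 + 2*sqrt(19)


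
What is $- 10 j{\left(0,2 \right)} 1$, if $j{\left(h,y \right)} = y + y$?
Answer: $-40$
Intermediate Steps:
$j{\left(h,y \right)} = 2 y$
$- 10 j{\left(0,2 \right)} 1 = - 10 \cdot 2 \cdot 2 \cdot 1 = \left(-10\right) 4 \cdot 1 = \left(-40\right) 1 = -40$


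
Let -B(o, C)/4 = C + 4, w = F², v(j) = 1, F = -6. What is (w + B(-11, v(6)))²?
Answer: 256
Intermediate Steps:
w = 36 (w = (-6)² = 36)
B(o, C) = -16 - 4*C (B(o, C) = -4*(C + 4) = -4*(4 + C) = -16 - 4*C)
(w + B(-11, v(6)))² = (36 + (-16 - 4*1))² = (36 + (-16 - 4))² = (36 - 20)² = 16² = 256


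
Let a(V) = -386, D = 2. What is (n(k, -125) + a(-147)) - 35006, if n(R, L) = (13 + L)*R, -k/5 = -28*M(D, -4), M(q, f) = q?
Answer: -66752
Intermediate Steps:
k = 280 (k = -(-140)*2 = -5*(-56) = 280)
n(R, L) = R*(13 + L)
(n(k, -125) + a(-147)) - 35006 = (280*(13 - 125) - 386) - 35006 = (280*(-112) - 386) - 35006 = (-31360 - 386) - 35006 = -31746 - 35006 = -66752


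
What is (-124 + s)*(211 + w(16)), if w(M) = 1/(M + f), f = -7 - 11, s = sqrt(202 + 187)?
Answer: -26102 + 421*sqrt(389)/2 ≈ -21950.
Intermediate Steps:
s = sqrt(389) ≈ 19.723
f = -18
w(M) = 1/(-18 + M) (w(M) = 1/(M - 18) = 1/(-18 + M))
(-124 + s)*(211 + w(16)) = (-124 + sqrt(389))*(211 + 1/(-18 + 16)) = (-124 + sqrt(389))*(211 + 1/(-2)) = (-124 + sqrt(389))*(211 - 1/2) = (-124 + sqrt(389))*(421/2) = -26102 + 421*sqrt(389)/2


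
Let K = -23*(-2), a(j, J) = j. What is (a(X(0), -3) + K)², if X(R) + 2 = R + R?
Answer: 1936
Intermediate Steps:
X(R) = -2 + 2*R (X(R) = -2 + (R + R) = -2 + 2*R)
K = 46
(a(X(0), -3) + K)² = ((-2 + 2*0) + 46)² = ((-2 + 0) + 46)² = (-2 + 46)² = 44² = 1936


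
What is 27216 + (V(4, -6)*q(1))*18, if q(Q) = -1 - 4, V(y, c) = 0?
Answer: 27216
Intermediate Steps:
q(Q) = -5
27216 + (V(4, -6)*q(1))*18 = 27216 + (0*(-5))*18 = 27216 + 0*18 = 27216 + 0 = 27216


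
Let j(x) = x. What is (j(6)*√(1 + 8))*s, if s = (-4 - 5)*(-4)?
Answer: 648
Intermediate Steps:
s = 36 (s = -9*(-4) = 36)
(j(6)*√(1 + 8))*s = (6*√(1 + 8))*36 = (6*√9)*36 = (6*3)*36 = 18*36 = 648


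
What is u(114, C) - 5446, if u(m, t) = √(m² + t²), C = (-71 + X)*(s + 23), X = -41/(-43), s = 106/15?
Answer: -5446 + 2*√51408050629/215 ≈ -3336.9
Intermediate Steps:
s = 106/15 (s = 106*(1/15) = 106/15 ≈ 7.0667)
X = 41/43 (X = -41*(-1/43) = 41/43 ≈ 0.95349)
C = -452804/215 (C = (-71 + 41/43)*(106/15 + 23) = -3012/43*451/15 = -452804/215 ≈ -2106.1)
u(114, C) - 5446 = √(114² + (-452804/215)²) - 5446 = √(12996 + 205031462416/46225) - 5446 = √(205632202516/46225) - 5446 = 2*√51408050629/215 - 5446 = -5446 + 2*√51408050629/215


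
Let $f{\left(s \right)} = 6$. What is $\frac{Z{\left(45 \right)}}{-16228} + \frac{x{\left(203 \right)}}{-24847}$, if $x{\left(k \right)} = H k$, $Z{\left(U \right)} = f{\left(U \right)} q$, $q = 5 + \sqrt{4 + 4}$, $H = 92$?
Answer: $- \frac{151909769}{201608558} - \frac{3 \sqrt{2}}{4057} \approx -0.75453$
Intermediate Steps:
$q = 5 + 2 \sqrt{2}$ ($q = 5 + \sqrt{8} = 5 + 2 \sqrt{2} \approx 7.8284$)
$Z{\left(U \right)} = 30 + 12 \sqrt{2}$ ($Z{\left(U \right)} = 6 \left(5 + 2 \sqrt{2}\right) = 30 + 12 \sqrt{2}$)
$x{\left(k \right)} = 92 k$
$\frac{Z{\left(45 \right)}}{-16228} + \frac{x{\left(203 \right)}}{-24847} = \frac{30 + 12 \sqrt{2}}{-16228} + \frac{92 \cdot 203}{-24847} = \left(30 + 12 \sqrt{2}\right) \left(- \frac{1}{16228}\right) + 18676 \left(- \frac{1}{24847}\right) = \left(- \frac{15}{8114} - \frac{3 \sqrt{2}}{4057}\right) - \frac{18676}{24847} = - \frac{151909769}{201608558} - \frac{3 \sqrt{2}}{4057}$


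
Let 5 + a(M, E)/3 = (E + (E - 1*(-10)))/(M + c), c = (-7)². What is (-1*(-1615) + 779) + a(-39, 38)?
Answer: 12024/5 ≈ 2404.8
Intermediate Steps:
c = 49
a(M, E) = -15 + 3*(10 + 2*E)/(49 + M) (a(M, E) = -15 + 3*((E + (E - 1*(-10)))/(M + 49)) = -15 + 3*((E + (E + 10))/(49 + M)) = -15 + 3*((E + (10 + E))/(49 + M)) = -15 + 3*((10 + 2*E)/(49 + M)) = -15 + 3*(10 + 2*E)/(49 + M))
(-1*(-1615) + 779) + a(-39, 38) = (-1*(-1615) + 779) + 3*(-235 - 5*(-39) + 2*38)/(49 - 39) = (1615 + 779) + 3*(-235 + 195 + 76)/10 = 2394 + 3*(⅒)*36 = 2394 + 54/5 = 12024/5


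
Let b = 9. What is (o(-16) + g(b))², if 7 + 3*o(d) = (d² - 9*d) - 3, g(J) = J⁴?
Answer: 44769481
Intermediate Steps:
o(d) = -10/3 - 3*d + d²/3 (o(d) = -7/3 + ((d² - 9*d) - 3)/3 = -7/3 + (-3 + d² - 9*d)/3 = -7/3 + (-1 - 3*d + d²/3) = -10/3 - 3*d + d²/3)
(o(-16) + g(b))² = ((-10/3 - 3*(-16) + (⅓)*(-16)²) + 9⁴)² = ((-10/3 + 48 + (⅓)*256) + 6561)² = ((-10/3 + 48 + 256/3) + 6561)² = (130 + 6561)² = 6691² = 44769481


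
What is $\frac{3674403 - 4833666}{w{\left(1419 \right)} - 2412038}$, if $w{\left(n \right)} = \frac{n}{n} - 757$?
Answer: $\frac{1159263}{2412794} \approx 0.48046$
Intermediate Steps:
$w{\left(n \right)} = -756$ ($w{\left(n \right)} = 1 - 757 = -756$)
$\frac{3674403 - 4833666}{w{\left(1419 \right)} - 2412038} = \frac{3674403 - 4833666}{-756 - 2412038} = - \frac{1159263}{-2412794} = \left(-1159263\right) \left(- \frac{1}{2412794}\right) = \frac{1159263}{2412794}$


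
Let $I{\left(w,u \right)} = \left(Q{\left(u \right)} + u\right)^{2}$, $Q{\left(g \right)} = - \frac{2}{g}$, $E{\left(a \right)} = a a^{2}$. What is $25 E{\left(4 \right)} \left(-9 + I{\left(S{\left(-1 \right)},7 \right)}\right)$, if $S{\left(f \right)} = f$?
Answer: $\frac{2828800}{49} \approx 57731.0$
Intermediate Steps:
$E{\left(a \right)} = a^{3}$
$I{\left(w,u \right)} = \left(u - \frac{2}{u}\right)^{2}$ ($I{\left(w,u \right)} = \left(- \frac{2}{u} + u\right)^{2} = \left(u - \frac{2}{u}\right)^{2}$)
$25 E{\left(4 \right)} \left(-9 + I{\left(S{\left(-1 \right)},7 \right)}\right) = 25 \cdot 4^{3} \left(-9 + \frac{\left(-2 + 7^{2}\right)^{2}}{49}\right) = 25 \cdot 64 \left(-9 + \frac{\left(-2 + 49\right)^{2}}{49}\right) = 1600 \left(-9 + \frac{47^{2}}{49}\right) = 1600 \left(-9 + \frac{1}{49} \cdot 2209\right) = 1600 \left(-9 + \frac{2209}{49}\right) = 1600 \cdot \frac{1768}{49} = \frac{2828800}{49}$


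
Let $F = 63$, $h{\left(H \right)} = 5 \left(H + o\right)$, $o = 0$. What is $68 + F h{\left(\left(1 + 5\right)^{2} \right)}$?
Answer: $11408$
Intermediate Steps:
$h{\left(H \right)} = 5 H$ ($h{\left(H \right)} = 5 \left(H + 0\right) = 5 H$)
$68 + F h{\left(\left(1 + 5\right)^{2} \right)} = 68 + 63 \cdot 5 \left(1 + 5\right)^{2} = 68 + 63 \cdot 5 \cdot 6^{2} = 68 + 63 \cdot 5 \cdot 36 = 68 + 63 \cdot 180 = 68 + 11340 = 11408$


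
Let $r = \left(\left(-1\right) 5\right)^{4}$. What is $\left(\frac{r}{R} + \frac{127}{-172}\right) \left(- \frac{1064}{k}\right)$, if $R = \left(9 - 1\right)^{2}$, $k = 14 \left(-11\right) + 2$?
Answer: $\frac{173901}{2752} \approx 63.191$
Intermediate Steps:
$k = -152$ ($k = -154 + 2 = -152$)
$r = 625$ ($r = \left(-5\right)^{4} = 625$)
$R = 64$ ($R = 8^{2} = 64$)
$\left(\frac{r}{R} + \frac{127}{-172}\right) \left(- \frac{1064}{k}\right) = \left(\frac{625}{64} + \frac{127}{-172}\right) \left(- \frac{1064}{-152}\right) = \left(625 \cdot \frac{1}{64} + 127 \left(- \frac{1}{172}\right)\right) \left(\left(-1064\right) \left(- \frac{1}{152}\right)\right) = \left(\frac{625}{64} - \frac{127}{172}\right) 7 = \frac{24843}{2752} \cdot 7 = \frac{173901}{2752}$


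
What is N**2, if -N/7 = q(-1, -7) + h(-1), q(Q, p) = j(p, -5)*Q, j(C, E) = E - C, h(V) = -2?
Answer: 784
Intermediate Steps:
q(Q, p) = Q*(-5 - p) (q(Q, p) = (-5 - p)*Q = Q*(-5 - p))
N = 28 (N = -7*(-1*(-1)*(5 - 7) - 2) = -7*(-1*(-1)*(-2) - 2) = -7*(-2 - 2) = -7*(-4) = 28)
N**2 = 28**2 = 784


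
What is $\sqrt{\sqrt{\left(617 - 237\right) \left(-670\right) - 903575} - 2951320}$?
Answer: $\sqrt{-2951320 + 5 i \sqrt{46327}} \approx 0.313 + 1717.9 i$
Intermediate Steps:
$\sqrt{\sqrt{\left(617 - 237\right) \left(-670\right) - 903575} - 2951320} = \sqrt{\sqrt{380 \left(-670\right) - 903575} - 2951320} = \sqrt{\sqrt{-254600 - 903575} - 2951320} = \sqrt{\sqrt{-1158175} - 2951320} = \sqrt{5 i \sqrt{46327} - 2951320} = \sqrt{-2951320 + 5 i \sqrt{46327}}$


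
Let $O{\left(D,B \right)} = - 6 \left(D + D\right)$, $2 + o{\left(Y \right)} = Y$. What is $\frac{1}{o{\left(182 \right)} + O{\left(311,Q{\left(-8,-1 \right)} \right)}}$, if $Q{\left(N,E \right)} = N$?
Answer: $- \frac{1}{3552} \approx -0.00028153$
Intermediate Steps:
$o{\left(Y \right)} = -2 + Y$
$O{\left(D,B \right)} = - 12 D$ ($O{\left(D,B \right)} = - 6 \cdot 2 D = - 12 D$)
$\frac{1}{o{\left(182 \right)} + O{\left(311,Q{\left(-8,-1 \right)} \right)}} = \frac{1}{\left(-2 + 182\right) - 3732} = \frac{1}{180 - 3732} = \frac{1}{-3552} = - \frac{1}{3552}$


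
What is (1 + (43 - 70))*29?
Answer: -754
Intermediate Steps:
(1 + (43 - 70))*29 = (1 - 27)*29 = -26*29 = -754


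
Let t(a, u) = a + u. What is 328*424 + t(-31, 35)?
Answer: 139076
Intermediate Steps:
328*424 + t(-31, 35) = 328*424 + (-31 + 35) = 139072 + 4 = 139076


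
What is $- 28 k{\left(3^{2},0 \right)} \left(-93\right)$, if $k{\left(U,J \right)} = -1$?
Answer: $-2604$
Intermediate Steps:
$- 28 k{\left(3^{2},0 \right)} \left(-93\right) = \left(-28\right) \left(-1\right) \left(-93\right) = 28 \left(-93\right) = -2604$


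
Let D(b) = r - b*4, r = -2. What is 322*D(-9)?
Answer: 10948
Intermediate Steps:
D(b) = -2 - 4*b (D(b) = -2 - b*4 = -2 - 4*b)
322*D(-9) = 322*(-2 - 4*(-9)) = 322*(-2 + 36) = 322*34 = 10948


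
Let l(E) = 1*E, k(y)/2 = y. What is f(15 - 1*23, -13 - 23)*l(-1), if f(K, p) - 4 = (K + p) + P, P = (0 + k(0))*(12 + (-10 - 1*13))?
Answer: 40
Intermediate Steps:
k(y) = 2*y
l(E) = E
P = 0 (P = (0 + 2*0)*(12 + (-10 - 1*13)) = (0 + 0)*(12 + (-10 - 13)) = 0*(12 - 23) = 0*(-11) = 0)
f(K, p) = 4 + K + p (f(K, p) = 4 + ((K + p) + 0) = 4 + (K + p) = 4 + K + p)
f(15 - 1*23, -13 - 23)*l(-1) = (4 + (15 - 1*23) + (-13 - 23))*(-1) = (4 + (15 - 23) - 36)*(-1) = (4 - 8 - 36)*(-1) = -40*(-1) = 40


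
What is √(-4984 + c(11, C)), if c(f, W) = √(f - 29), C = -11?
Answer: √(-4984 + 3*I*√2) ≈ 0.03 + 70.597*I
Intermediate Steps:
c(f, W) = √(-29 + f)
√(-4984 + c(11, C)) = √(-4984 + √(-29 + 11)) = √(-4984 + √(-18)) = √(-4984 + 3*I*√2)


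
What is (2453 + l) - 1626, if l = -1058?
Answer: -231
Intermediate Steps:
(2453 + l) - 1626 = (2453 - 1058) - 1626 = 1395 - 1626 = -231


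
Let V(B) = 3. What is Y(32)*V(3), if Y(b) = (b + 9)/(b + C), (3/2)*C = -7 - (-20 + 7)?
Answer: 41/12 ≈ 3.4167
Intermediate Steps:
C = 4 (C = 2*(-7 - (-20 + 7))/3 = 2*(-7 - 1*(-13))/3 = 2*(-7 + 13)/3 = (⅔)*6 = 4)
Y(b) = (9 + b)/(4 + b) (Y(b) = (b + 9)/(b + 4) = (9 + b)/(4 + b))
Y(32)*V(3) = ((9 + 32)/(4 + 32))*3 = (41/36)*3 = 41/12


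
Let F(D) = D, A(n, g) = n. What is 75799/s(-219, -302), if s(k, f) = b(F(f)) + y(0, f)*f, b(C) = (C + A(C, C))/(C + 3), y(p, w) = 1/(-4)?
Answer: 45327802/46357 ≈ 977.80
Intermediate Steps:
y(p, w) = -¼
b(C) = 2*C/(3 + C) (b(C) = (C + C)/(C + 3) = (2*C)/(3 + C) = 2*C/(3 + C))
s(k, f) = -f/4 + 2*f/(3 + f) (s(k, f) = 2*f/(3 + f) - f/4 = -f/4 + 2*f/(3 + f))
75799/s(-219, -302) = 75799/(((¼)*(-302)*(5 - 1*(-302))/(3 - 302))) = 75799/(((¼)*(-302)*(5 + 302)/(-299))) = 75799/(((¼)*(-302)*(-1/299)*307)) = 75799/(46357/598) = 75799*(598/46357) = 45327802/46357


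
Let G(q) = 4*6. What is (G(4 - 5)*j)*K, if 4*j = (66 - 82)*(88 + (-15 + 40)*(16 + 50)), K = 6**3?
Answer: -36039168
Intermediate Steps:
K = 216
j = -6952 (j = ((66 - 82)*(88 + (-15 + 40)*(16 + 50)))/4 = (-16*(88 + 25*66))/4 = (-16*(88 + 1650))/4 = (-16*1738)/4 = (1/4)*(-27808) = -6952)
G(q) = 24
(G(4 - 5)*j)*K = (24*(-6952))*216 = -166848*216 = -36039168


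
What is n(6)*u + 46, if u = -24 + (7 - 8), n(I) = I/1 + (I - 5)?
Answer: -129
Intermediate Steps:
n(I) = -5 + 2*I (n(I) = 1*I + (-5 + I) = I + (-5 + I) = -5 + 2*I)
u = -25 (u = -24 - 1 = -25)
n(6)*u + 46 = (-5 + 2*6)*(-25) + 46 = (-5 + 12)*(-25) + 46 = 7*(-25) + 46 = -175 + 46 = -129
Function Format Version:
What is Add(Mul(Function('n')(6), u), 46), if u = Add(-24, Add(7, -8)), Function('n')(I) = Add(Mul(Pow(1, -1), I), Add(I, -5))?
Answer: -129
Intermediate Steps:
Function('n')(I) = Add(-5, Mul(2, I)) (Function('n')(I) = Add(Mul(1, I), Add(-5, I)) = Add(I, Add(-5, I)) = Add(-5, Mul(2, I)))
u = -25 (u = Add(-24, -1) = -25)
Add(Mul(Function('n')(6), u), 46) = Add(Mul(Add(-5, Mul(2, 6)), -25), 46) = Add(Mul(Add(-5, 12), -25), 46) = Add(Mul(7, -25), 46) = Add(-175, 46) = -129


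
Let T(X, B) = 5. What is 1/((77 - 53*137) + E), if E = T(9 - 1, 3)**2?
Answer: -1/7159 ≈ -0.00013968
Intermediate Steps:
E = 25 (E = 5**2 = 25)
1/((77 - 53*137) + E) = 1/((77 - 53*137) + 25) = 1/((77 - 7261) + 25) = 1/(-7184 + 25) = 1/(-7159) = -1/7159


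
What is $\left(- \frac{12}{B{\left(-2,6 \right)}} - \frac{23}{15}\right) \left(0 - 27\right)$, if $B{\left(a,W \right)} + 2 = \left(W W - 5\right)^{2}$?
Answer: $\frac{200133}{4795} \approx 41.738$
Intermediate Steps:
$B{\left(a,W \right)} = -2 + \left(-5 + W^{2}\right)^{2}$ ($B{\left(a,W \right)} = -2 + \left(W W - 5\right)^{2} = -2 + \left(W^{2} - 5\right)^{2} = -2 + \left(-5 + W^{2}\right)^{2}$)
$\left(- \frac{12}{B{\left(-2,6 \right)}} - \frac{23}{15}\right) \left(0 - 27\right) = \left(- \frac{12}{-2 + \left(-5 + 6^{2}\right)^{2}} - \frac{23}{15}\right) \left(0 - 27\right) = \left(- \frac{12}{-2 + \left(-5 + 36\right)^{2}} - \frac{23}{15}\right) \left(-27\right) = \left(- \frac{12}{-2 + 31^{2}} - \frac{23}{15}\right) \left(-27\right) = \left(- \frac{12}{-2 + 961} - \frac{23}{15}\right) \left(-27\right) = \left(- \frac{12}{959} - \frac{23}{15}\right) \left(-27\right) = \left(- \frac{22237}{14385}\right) \left(-27\right) = \frac{200133}{4795}$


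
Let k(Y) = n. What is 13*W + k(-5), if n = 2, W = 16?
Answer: 210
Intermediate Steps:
k(Y) = 2
13*W + k(-5) = 13*16 + 2 = 208 + 2 = 210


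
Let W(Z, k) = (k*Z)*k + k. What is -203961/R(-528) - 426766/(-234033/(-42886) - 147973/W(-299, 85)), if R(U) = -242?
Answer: -215077382828455183/2815459439914 ≈ -76392.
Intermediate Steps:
W(Z, k) = k + Z*k**2 (W(Z, k) = (Z*k)*k + k = Z*k**2 + k = k + Z*k**2)
-203961/R(-528) - 426766/(-234033/(-42886) - 147973/W(-299, 85)) = -203961/(-242) - 426766/(-234033/(-42886) - 147973*1/(85*(1 - 299*85))) = -203961*(-1/242) - 426766/(-234033*(-1/42886) - 147973*1/(85*(1 - 25415))) = 203961/242 - 426766/(234033/42886 - 147973/(85*(-25414))) = 203961/242 - 426766/(234033/42886 - 147973/(-2160190)) = 203961/242 - 426766/(234033/42886 - 147973*(-1/2160190)) = 203961/242 - 426766/(234033/42886 + 147973/2160190) = 203961/242 - 426766/127975429087/23160477085 = 203961/242 - 426766*23160477085/127975429087 = 203961/242 - 9884104163657110/127975429087 = -215077382828455183/2815459439914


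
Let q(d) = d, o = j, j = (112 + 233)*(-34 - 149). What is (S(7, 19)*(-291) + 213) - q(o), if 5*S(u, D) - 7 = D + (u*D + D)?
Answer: 264942/5 ≈ 52988.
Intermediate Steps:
j = -63135 (j = 345*(-183) = -63135)
o = -63135
S(u, D) = 7/5 + 2*D/5 + D*u/5 (S(u, D) = 7/5 + (D + (u*D + D))/5 = 7/5 + (D + (D*u + D))/5 = 7/5 + (D + (D + D*u))/5 = 7/5 + (2*D + D*u)/5 = 7/5 + (2*D/5 + D*u/5) = 7/5 + 2*D/5 + D*u/5)
(S(7, 19)*(-291) + 213) - q(o) = ((7/5 + (⅖)*19 + (⅕)*19*7)*(-291) + 213) - 1*(-63135) = ((7/5 + 38/5 + 133/5)*(-291) + 213) + 63135 = ((178/5)*(-291) + 213) + 63135 = (-51798/5 + 213) + 63135 = -50733/5 + 63135 = 264942/5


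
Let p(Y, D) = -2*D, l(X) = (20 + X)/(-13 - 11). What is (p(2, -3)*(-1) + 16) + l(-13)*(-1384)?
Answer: 1241/3 ≈ 413.67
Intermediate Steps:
l(X) = -⅚ - X/24 (l(X) = (20 + X)/(-24) = (20 + X)*(-1/24) = -⅚ - X/24)
(p(2, -3)*(-1) + 16) + l(-13)*(-1384) = (-2*(-3)*(-1) + 16) + (-⅚ - 1/24*(-13))*(-1384) = (6*(-1) + 16) + (-⅚ + 13/24)*(-1384) = (-6 + 16) - 7/24*(-1384) = 10 + 1211/3 = 1241/3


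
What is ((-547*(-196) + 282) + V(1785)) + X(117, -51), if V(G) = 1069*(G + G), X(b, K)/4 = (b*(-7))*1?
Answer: 3920548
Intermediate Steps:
X(b, K) = -28*b (X(b, K) = 4*((b*(-7))*1) = 4*(-7*b*1) = 4*(-7*b) = -28*b)
V(G) = 2138*G (V(G) = 1069*(2*G) = 2138*G)
((-547*(-196) + 282) + V(1785)) + X(117, -51) = ((-547*(-196) + 282) + 2138*1785) - 28*117 = ((107212 + 282) + 3816330) - 3276 = (107494 + 3816330) - 3276 = 3923824 - 3276 = 3920548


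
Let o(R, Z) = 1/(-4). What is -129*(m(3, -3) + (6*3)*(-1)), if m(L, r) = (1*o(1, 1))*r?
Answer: 8901/4 ≈ 2225.3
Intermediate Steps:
o(R, Z) = -1/4
m(L, r) = -r/4 (m(L, r) = (1*(-1/4))*r = -r/4)
-129*(m(3, -3) + (6*3)*(-1)) = -129*(-1/4*(-3) + (6*3)*(-1)) = -129*(3/4 + 18*(-1)) = -129*(3/4 - 18) = -129*(-69/4) = 8901/4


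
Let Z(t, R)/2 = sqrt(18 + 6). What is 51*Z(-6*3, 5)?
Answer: 204*sqrt(6) ≈ 499.70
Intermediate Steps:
Z(t, R) = 4*sqrt(6) (Z(t, R) = 2*sqrt(18 + 6) = 2*sqrt(24) = 2*(2*sqrt(6)) = 4*sqrt(6))
51*Z(-6*3, 5) = 51*(4*sqrt(6)) = 204*sqrt(6)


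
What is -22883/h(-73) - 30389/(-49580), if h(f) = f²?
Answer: -972596159/264211820 ≈ -3.6811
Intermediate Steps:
-22883/h(-73) - 30389/(-49580) = -22883/((-73)²) - 30389/(-49580) = -22883/5329 - 30389*(-1/49580) = -22883*1/5329 + 30389/49580 = -22883/5329 + 30389/49580 = -972596159/264211820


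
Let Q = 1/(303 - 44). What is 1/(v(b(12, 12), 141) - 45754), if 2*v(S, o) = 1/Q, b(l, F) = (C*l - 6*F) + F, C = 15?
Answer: -2/91249 ≈ -2.1918e-5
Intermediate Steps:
Q = 1/259 ≈ 0.0038610
b(l, F) = -5*F + 15*l (b(l, F) = (15*l - 6*F) + F = (-6*F + 15*l) + F = -5*F + 15*l)
v(S, o) = 259/2 (v(S, o) = 1/(2*(1/259)) = (½)*259 = 259/2)
1/(v(b(12, 12), 141) - 45754) = 1/(259/2 - 45754) = 1/(-91249/2) = -2/91249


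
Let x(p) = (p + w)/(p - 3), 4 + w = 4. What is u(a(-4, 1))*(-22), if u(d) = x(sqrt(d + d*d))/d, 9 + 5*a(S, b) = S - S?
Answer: -220/27 ≈ -8.1481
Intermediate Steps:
w = 0 (w = -4 + 4 = 0)
a(S, b) = -9/5 (a(S, b) = -9/5 + (S - S)/5 = -9/5 + (1/5)*0 = -9/5 + 0 = -9/5)
x(p) = p/(-3 + p) (x(p) = (p + 0)/(p - 3) = p/(-3 + p))
u(d) = sqrt(d + d**2)/(d*(-3 + sqrt(d + d**2))) (u(d) = (sqrt(d + d*d)/(-3 + sqrt(d + d*d)))/d = (sqrt(d + d**2)/(-3 + sqrt(d + d**2)))/d = sqrt(d + d**2)/(d*(-3 + sqrt(d + d**2))))
u(a(-4, 1))*(-22) = (sqrt(-9*(1 - 9/5)/5)/((-9/5)*(-3 + sqrt(-9*(1 - 9/5)/5))))*(-22) = -5*sqrt(-9/5*(-4/5))/(9*(-3 + sqrt(-9/5*(-4/5))))*(-22) = -5*sqrt(36/25)/(9*(-3 + sqrt(36/25)))*(-22) = -5/9*6/5/(-3 + 6/5)*(-22) = -5/9*6/5/(-9/5)*(-22) = -5/9*6/5*(-5/9)*(-22) = (10/27)*(-22) = -220/27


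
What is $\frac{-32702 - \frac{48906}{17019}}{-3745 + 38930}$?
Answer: $- \frac{61844916}{66534835} \approx -0.92951$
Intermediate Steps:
$\frac{-32702 - \frac{48906}{17019}}{-3745 + 38930} = \frac{-32702 - \frac{5434}{1891}}{35185} = \left(-32702 - \frac{5434}{1891}\right) \frac{1}{35185} = \left(- \frac{61844916}{1891}\right) \frac{1}{35185} = - \frac{61844916}{66534835}$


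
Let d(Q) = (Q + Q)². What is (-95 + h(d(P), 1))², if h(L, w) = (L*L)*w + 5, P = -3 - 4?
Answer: 1468882276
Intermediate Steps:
P = -7
d(Q) = 4*Q² (d(Q) = (2*Q)² = 4*Q²)
h(L, w) = 5 + w*L² (h(L, w) = L²*w + 5 = w*L² + 5 = 5 + w*L²)
(-95 + h(d(P), 1))² = (-95 + (5 + 1*(4*(-7)²)²))² = (-95 + (5 + 1*(4*49)²))² = (-95 + (5 + 1*196²))² = (-95 + (5 + 1*38416))² = (-95 + (5 + 38416))² = (-95 + 38421)² = 38326² = 1468882276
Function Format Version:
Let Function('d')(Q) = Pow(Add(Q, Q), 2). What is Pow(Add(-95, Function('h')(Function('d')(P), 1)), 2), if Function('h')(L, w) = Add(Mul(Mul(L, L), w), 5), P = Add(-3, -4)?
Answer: 1468882276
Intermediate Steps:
P = -7
Function('d')(Q) = Mul(4, Pow(Q, 2)) (Function('d')(Q) = Pow(Mul(2, Q), 2) = Mul(4, Pow(Q, 2)))
Function('h')(L, w) = Add(5, Mul(w, Pow(L, 2))) (Function('h')(L, w) = Add(Mul(Pow(L, 2), w), 5) = Add(Mul(w, Pow(L, 2)), 5) = Add(5, Mul(w, Pow(L, 2))))
Pow(Add(-95, Function('h')(Function('d')(P), 1)), 2) = Pow(Add(-95, Add(5, Mul(1, Pow(Mul(4, Pow(-7, 2)), 2)))), 2) = Pow(Add(-95, Add(5, Mul(1, Pow(Mul(4, 49), 2)))), 2) = Pow(Add(-95, Add(5, Mul(1, Pow(196, 2)))), 2) = Pow(Add(-95, Add(5, Mul(1, 38416))), 2) = Pow(Add(-95, Add(5, 38416)), 2) = Pow(Add(-95, 38421), 2) = Pow(38326, 2) = 1468882276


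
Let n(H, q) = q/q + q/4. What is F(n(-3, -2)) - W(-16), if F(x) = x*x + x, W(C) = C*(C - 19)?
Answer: -2237/4 ≈ -559.25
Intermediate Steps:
n(H, q) = 1 + q/4 (n(H, q) = 1 + q*(1/4) = 1 + q/4)
W(C) = C*(-19 + C)
F(x) = x + x**2 (F(x) = x**2 + x = x + x**2)
F(n(-3, -2)) - W(-16) = (1 + (1/4)*(-2))*(1 + (1 + (1/4)*(-2))) - (-16)*(-19 - 16) = (1 - 1/2)*(1 + (1 - 1/2)) - (-16)*(-35) = (1 + 1/2)/2 - 1*560 = (1/2)*(3/2) - 560 = 3/4 - 560 = -2237/4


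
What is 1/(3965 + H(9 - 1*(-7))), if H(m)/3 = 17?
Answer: 1/4016 ≈ 0.00024900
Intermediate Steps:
H(m) = 51 (H(m) = 3*17 = 51)
1/(3965 + H(9 - 1*(-7))) = 1/(3965 + 51) = 1/4016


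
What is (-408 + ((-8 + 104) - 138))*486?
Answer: -218700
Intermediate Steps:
(-408 + ((-8 + 104) - 138))*486 = (-408 + (96 - 138))*486 = (-408 - 42)*486 = -450*486 = -218700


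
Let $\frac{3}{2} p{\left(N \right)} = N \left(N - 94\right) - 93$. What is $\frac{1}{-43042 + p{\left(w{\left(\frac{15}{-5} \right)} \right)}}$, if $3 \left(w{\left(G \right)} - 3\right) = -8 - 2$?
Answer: $- \frac{27}{1163242} \approx -2.3211 \cdot 10^{-5}$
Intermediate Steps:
$w{\left(G \right)} = - \frac{1}{3}$ ($w{\left(G \right)} = 3 + \frac{-8 - 2}{3} = 3 + \frac{1}{3} \left(-10\right) = 3 - \frac{10}{3} = - \frac{1}{3}$)
$p{\left(N \right)} = -62 + \frac{2 N \left(-94 + N\right)}{3}$ ($p{\left(N \right)} = \frac{2 \left(N \left(N - 94\right) - 93\right)}{3} = \frac{2 \left(N \left(-94 + N\right) - 93\right)}{3} = \frac{2 \left(-93 + N \left(-94 + N\right)\right)}{3} = -62 + \frac{2 N \left(-94 + N\right)}{3}$)
$\frac{1}{-43042 + p{\left(w{\left(\frac{15}{-5} \right)} \right)}} = \frac{1}{-43042 - \left(\frac{370}{9} - \frac{2}{27}\right)} = \frac{1}{-43042 + \left(-62 + \frac{188}{9} + \frac{2}{3} \cdot \frac{1}{9}\right)} = \frac{1}{-43042 + \left(-62 + \frac{188}{9} + \frac{2}{27}\right)} = \frac{1}{-43042 - \frac{1108}{27}} = \frac{1}{- \frac{1163242}{27}} = - \frac{27}{1163242}$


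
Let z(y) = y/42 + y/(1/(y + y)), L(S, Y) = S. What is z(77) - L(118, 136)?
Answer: 70451/6 ≈ 11742.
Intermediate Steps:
z(y) = 2*y**2 + y/42 (z(y) = y*(1/42) + y/(1/(2*y)) = y/42 + y/((1/(2*y))) = y/42 + y*(2*y) = y/42 + 2*y**2 = 2*y**2 + y/42)
z(77) - L(118, 136) = (1/42)*77*(1 + 84*77) - 1*118 = (1/42)*77*(1 + 6468) - 118 = (1/42)*77*6469 - 118 = 71159/6 - 118 = 70451/6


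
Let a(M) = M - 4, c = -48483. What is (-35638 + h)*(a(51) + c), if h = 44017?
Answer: -405845244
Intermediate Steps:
a(M) = -4 + M
(-35638 + h)*(a(51) + c) = (-35638 + 44017)*((-4 + 51) - 48483) = 8379*(47 - 48483) = 8379*(-48436) = -405845244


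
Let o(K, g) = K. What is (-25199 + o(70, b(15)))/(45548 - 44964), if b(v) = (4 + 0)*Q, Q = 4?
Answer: -25129/584 ≈ -43.029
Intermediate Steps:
b(v) = 16 (b(v) = (4 + 0)*4 = 4*4 = 16)
(-25199 + o(70, b(15)))/(45548 - 44964) = (-25199 + 70)/(45548 - 44964) = -25129/584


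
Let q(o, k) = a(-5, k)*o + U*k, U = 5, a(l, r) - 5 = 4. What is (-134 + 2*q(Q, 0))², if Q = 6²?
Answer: 264196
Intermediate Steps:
Q = 36
a(l, r) = 9 (a(l, r) = 5 + 4 = 9)
q(o, k) = 5*k + 9*o (q(o, k) = 9*o + 5*k = 5*k + 9*o)
(-134 + 2*q(Q, 0))² = (-134 + 2*(5*0 + 9*36))² = (-134 + 2*(0 + 324))² = (-134 + 2*324)² = (-134 + 648)² = 514² = 264196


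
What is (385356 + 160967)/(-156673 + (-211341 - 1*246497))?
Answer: -546323/614511 ≈ -0.88904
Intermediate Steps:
(385356 + 160967)/(-156673 + (-211341 - 1*246497)) = 546323/(-156673 + (-211341 - 246497)) = 546323/(-156673 - 457838) = 546323/(-614511) = 546323*(-1/614511) = -546323/614511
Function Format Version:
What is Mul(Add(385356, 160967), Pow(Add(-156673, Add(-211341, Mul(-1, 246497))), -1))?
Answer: Rational(-546323, 614511) ≈ -0.88904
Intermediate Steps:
Mul(Add(385356, 160967), Pow(Add(-156673, Add(-211341, Mul(-1, 246497))), -1)) = Mul(546323, Pow(Add(-156673, Add(-211341, -246497)), -1)) = Mul(546323, Pow(Add(-156673, -457838), -1)) = Mul(546323, Pow(-614511, -1)) = Mul(546323, Rational(-1, 614511)) = Rational(-546323, 614511)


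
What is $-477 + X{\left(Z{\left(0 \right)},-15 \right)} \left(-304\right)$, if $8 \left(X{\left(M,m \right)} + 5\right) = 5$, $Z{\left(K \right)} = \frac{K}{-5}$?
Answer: $853$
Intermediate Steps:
$Z{\left(K \right)} = - \frac{K}{5}$ ($Z{\left(K \right)} = K \left(- \frac{1}{5}\right) = - \frac{K}{5}$)
$X{\left(M,m \right)} = - \frac{35}{8}$ ($X{\left(M,m \right)} = -5 + \frac{1}{8} \cdot 5 = -5 + \frac{5}{8} = - \frac{35}{8}$)
$-477 + X{\left(Z{\left(0 \right)},-15 \right)} \left(-304\right) = -477 - -1330 = -477 + 1330 = 853$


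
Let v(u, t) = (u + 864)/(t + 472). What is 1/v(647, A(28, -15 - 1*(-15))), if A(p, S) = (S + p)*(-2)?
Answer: 416/1511 ≈ 0.27531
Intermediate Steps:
A(p, S) = -2*S - 2*p
v(u, t) = (864 + u)/(472 + t)
1/v(647, A(28, -15 - 1*(-15))) = 1/((864 + 647)/(472 + (-2*(-15 - 1*(-15)) - 2*28))) = 1/(1511/(472 + (-2*(-15 + 15) - 56))) = 1/(1511/(472 + (-2*0 - 56))) = 1/(1511/(472 + (0 - 56))) = 1/(1511/(472 - 56)) = 1/(1511/416) = 416/1511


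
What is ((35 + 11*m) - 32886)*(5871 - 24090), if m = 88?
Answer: 580876377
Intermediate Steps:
((35 + 11*m) - 32886)*(5871 - 24090) = ((35 + 11*88) - 32886)*(5871 - 24090) = ((35 + 968) - 32886)*(-18219) = (1003 - 32886)*(-18219) = -31883*(-18219) = 580876377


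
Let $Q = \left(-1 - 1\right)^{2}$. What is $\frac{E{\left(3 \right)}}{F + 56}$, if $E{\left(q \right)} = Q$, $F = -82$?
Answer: $- \frac{2}{13} \approx -0.15385$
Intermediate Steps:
$Q = 4$ ($Q = \left(-2\right)^{2} = 4$)
$E{\left(q \right)} = 4$
$\frac{E{\left(3 \right)}}{F + 56} = \frac{1}{-82 + 56} \cdot 4 = \frac{1}{-26} \cdot 4 = \left(- \frac{1}{26}\right) 4 = - \frac{2}{13}$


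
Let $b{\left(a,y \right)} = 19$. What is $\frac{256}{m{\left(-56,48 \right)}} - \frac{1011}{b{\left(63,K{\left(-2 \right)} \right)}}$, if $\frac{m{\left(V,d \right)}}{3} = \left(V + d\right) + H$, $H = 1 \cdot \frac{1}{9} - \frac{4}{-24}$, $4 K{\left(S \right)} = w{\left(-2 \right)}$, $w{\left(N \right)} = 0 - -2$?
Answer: $- \frac{169713}{2641} \approx -64.261$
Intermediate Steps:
$w{\left(N \right)} = 2$ ($w{\left(N \right)} = 0 + 2 = 2$)
$K{\left(S \right)} = \frac{1}{2}$ ($K{\left(S \right)} = \frac{1}{4} \cdot 2 = \frac{1}{2}$)
$H = \frac{5}{18}$ ($H = 1 \cdot \frac{1}{9} - - \frac{1}{6} = \frac{1}{9} + \frac{1}{6} = \frac{5}{18} \approx 0.27778$)
$m{\left(V,d \right)} = \frac{5}{6} + 3 V + 3 d$ ($m{\left(V,d \right)} = 3 \left(\left(V + d\right) + \frac{5}{18}\right) = 3 \left(\frac{5}{18} + V + d\right) = \frac{5}{6} + 3 V + 3 d$)
$\frac{256}{m{\left(-56,48 \right)}} - \frac{1011}{b{\left(63,K{\left(-2 \right)} \right)}} = \frac{256}{\frac{5}{6} + 3 \left(-56\right) + 3 \cdot 48} - \frac{1011}{19} = \frac{256}{\frac{5}{6} - 168 + 144} - \frac{1011}{19} = \frac{256}{- \frac{139}{6}} - \frac{1011}{19} = 256 \left(- \frac{6}{139}\right) - \frac{1011}{19} = - \frac{1536}{139} - \frac{1011}{19} = - \frac{169713}{2641}$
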